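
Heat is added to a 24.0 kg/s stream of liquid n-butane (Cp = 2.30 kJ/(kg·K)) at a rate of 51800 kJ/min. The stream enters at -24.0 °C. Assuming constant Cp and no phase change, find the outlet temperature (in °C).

Q = 51800 kJ/min = 863.33 kJ/s
ΔT = Q/(ṁ·Cp) = 863.33/(24.0×2.30) = 15.64 K
T_out = -24.0 + 15.64 = -8.3599 °C

T_out = -8.36 °C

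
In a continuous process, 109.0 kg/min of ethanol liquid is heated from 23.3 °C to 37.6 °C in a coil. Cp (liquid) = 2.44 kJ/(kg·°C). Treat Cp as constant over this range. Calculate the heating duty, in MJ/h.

Q = 228 MJ/h

Q = ṁ·Cp·ΔT = 109.0 × 2.44 × (37.6 − 23.3) = 3803.2 kJ/min
Converting: 3803.2 / 60 s = 63.387 kW
Heating duty = 228.19 MJ/h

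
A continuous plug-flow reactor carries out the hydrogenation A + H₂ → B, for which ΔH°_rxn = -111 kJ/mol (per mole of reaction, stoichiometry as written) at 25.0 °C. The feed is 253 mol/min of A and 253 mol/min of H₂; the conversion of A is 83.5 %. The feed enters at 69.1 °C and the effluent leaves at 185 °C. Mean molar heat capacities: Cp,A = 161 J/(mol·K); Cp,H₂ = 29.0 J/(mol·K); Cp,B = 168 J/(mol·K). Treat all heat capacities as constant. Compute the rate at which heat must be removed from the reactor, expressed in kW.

Extent of reaction ξ = 0.835 × 253 = 211.25 mol/min
Reaction term: ξ·ΔH°_rxn = 211.25 × -111 = -23449 kJ/min
Sensible, feed 69.1→25 °C: -2119.9 kJ/min
Outlet flows (mol/min): A 41.745, H₂ 41.745, B 211.25
Sensible, products 25→185 °C: 6947.6 kJ/min
Q = ΔH = -18622 kJ/min = -310.36 kW
Heat removed = 310.36 kW

Q_out = 310 kW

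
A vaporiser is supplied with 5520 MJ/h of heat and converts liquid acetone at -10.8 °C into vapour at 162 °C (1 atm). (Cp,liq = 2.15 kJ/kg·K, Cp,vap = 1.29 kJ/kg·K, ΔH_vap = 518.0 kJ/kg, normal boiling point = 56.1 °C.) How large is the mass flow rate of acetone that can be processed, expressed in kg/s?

ṁ = 1.92 kg/s

Δh = 2.15×(56.1−-10.8) + 518.0 + 1.29×(162−56.1) = 798.45 kJ/kg
Q = 5520 MJ/h = 1533.3 kJ/s = 1533.3 kJ/s
ṁ = Q/Δh = 1533.3 / 798.45 = 1.9204 kg/s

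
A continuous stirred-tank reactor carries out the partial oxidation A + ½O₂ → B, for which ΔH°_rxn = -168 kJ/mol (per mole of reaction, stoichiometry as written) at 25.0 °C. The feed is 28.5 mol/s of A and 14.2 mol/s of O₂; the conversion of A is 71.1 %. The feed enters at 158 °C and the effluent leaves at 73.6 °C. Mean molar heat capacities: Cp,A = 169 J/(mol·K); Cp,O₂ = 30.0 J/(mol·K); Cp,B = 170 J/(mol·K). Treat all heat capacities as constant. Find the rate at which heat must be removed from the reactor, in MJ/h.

Extent of reaction ξ = 0.711 × 28.5 = 20.264 mol/s
Reaction term: ξ·ΔH°_rxn = 20.264 × -168 = -3404.3 kJ/s
Sensible, feed 158→25 °C: -697.25 kJ/s
Outlet flows (mol/s): A 8.2365, O₂ 4.0682, B 20.264
Sensible, products 25→73.6 °C: 241 kJ/s
Q = ΔH = -3860.5 kJ/s = -3860.5 kW
Heat removed = 13898 MJ/h

Q_out = 13900 MJ/h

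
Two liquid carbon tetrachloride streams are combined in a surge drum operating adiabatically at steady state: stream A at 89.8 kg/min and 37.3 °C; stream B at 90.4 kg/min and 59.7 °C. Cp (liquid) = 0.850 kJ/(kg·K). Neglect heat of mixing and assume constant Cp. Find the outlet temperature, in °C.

Energy balance with Q = 0: Σ ṁᵢCp,ᵢ(T_out − Tᵢ) = 0
T_out = Σ ṁᵢCp,ᵢTᵢ / Σ ṁᵢCp,ᵢ
      = 7434.5 / 153.17 = 48.537 °C

T_out = 48.5 °C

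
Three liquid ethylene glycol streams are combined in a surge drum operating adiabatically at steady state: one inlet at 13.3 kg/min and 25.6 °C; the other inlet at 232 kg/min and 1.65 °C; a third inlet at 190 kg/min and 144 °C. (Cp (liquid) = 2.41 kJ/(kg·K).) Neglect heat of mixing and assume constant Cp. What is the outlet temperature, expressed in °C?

T_out = 64.5 °C

Adiabatic, steady state ⇒ Σ ṁᵢCp,ᵢ(T_out − Tᵢ) = 0
T_out = Σ ṁᵢCp,ᵢTᵢ / Σ ṁᵢCp,ᵢ
      = 67681 / 1049.1 = 64.515 °C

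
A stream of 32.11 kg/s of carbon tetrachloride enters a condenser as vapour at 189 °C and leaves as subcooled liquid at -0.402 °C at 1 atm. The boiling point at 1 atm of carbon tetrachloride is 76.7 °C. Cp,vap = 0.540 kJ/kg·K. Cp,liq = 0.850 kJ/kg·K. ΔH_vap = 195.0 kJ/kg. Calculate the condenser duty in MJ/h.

vapour 189→76.7 °C: -60.642 kJ/kg
condensation at 76.7 °C: -195 kJ/kg
liquid 76.7→-0.402 °C: -65.537 kJ/kg
Δh = -60.642 + -195 + -65.537 = -321.18 kJ/kg
Q = ṁ·Δh = 32.11 kg/s × -321.18 kJ/kg = -10313 kJ/s
|Q| = 10313 kW = 37127 MJ/h

Q_c = 37100 MJ/h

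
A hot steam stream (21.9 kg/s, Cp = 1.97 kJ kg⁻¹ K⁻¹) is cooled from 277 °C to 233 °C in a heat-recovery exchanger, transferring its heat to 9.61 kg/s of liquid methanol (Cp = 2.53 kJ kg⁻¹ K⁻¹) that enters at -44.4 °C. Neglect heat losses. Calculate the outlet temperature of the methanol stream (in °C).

T_c,out = 33.7 °C

Heat released by hot stream: Q = 21.9 × 1.97 × (277 − 233) = 1898.3 kJ/s
Energy balance on cold side (adiabatic exchanger): Q = ṁ_c·Cp_c·(T_c,out − T_c,in)
T_c,out = -44.4 + 1898.3/(9.61 × 2.53) = 33.676 °C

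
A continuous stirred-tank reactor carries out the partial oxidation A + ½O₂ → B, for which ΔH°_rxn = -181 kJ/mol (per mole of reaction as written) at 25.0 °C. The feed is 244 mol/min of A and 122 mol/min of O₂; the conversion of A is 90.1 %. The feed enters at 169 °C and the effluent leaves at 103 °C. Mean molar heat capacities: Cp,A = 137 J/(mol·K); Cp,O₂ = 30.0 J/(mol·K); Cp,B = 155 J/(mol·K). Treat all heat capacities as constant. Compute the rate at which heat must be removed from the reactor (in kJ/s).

Extent of reaction ξ = 0.901 × 244 = 219.84 mol/min
Reaction term: ξ·ΔH°_rxn = 219.84 × -181 = -39792 kJ/min
Sensible, feed 169→25 °C: -5340.7 kJ/min
Outlet flows (mol/min): A 24.156, O₂ 12.078, B 219.84
Sensible, products 25→103 °C: 2944.3 kJ/min
Q = ΔH = -42188 kJ/min = -703.14 kW
Heat removed = 703.14 kJ/s

Q_out = 703 kJ/s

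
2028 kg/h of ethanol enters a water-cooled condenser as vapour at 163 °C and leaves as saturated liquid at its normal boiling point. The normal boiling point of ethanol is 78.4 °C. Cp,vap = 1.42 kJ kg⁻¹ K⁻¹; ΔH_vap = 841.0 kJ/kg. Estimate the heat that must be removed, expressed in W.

vapour 163→78.4 °C: -120.13 kJ/kg
condensation at 78.4 °C: -841 kJ/kg
Δh = -120.13 + -841 = -961.13 kJ/kg
Q = ṁ·Δh = 2028 kg/h × -961.13 kJ/kg = -1.9492e+06 kJ/h
|Q| = 541.44 kW = 541440 W

Q_c = 541000 W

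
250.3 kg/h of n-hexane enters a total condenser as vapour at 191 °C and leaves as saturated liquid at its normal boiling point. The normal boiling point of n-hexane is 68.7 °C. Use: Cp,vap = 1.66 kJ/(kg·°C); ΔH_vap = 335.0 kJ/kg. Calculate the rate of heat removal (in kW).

vapour 191→68.7 °C: -203.02 kJ/kg
condensation at 68.7 °C: -335 kJ/kg
Δh = -203.02 + -335 = -538.02 kJ/kg
Q = ṁ·Δh = 250.3 kg/h × -538.02 kJ/kg = -134670 kJ/h
|Q| = 37.407 kW

Q_c = 37.4 kW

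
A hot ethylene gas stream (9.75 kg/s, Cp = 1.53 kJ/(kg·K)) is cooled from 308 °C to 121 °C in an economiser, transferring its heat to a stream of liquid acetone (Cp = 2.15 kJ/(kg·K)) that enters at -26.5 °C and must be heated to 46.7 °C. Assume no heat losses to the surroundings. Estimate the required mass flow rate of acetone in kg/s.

ṁ_c = 17.7 kg/s

Heat released by hot stream: Q = 9.75 × 1.53 × (308 − 121) = 2789.6 kJ/s
Energy balance on cold side (adiabatic exchanger): Q = ṁ_c·Cp_c·(T_c,out − T_c,in)
ṁ_c = 2789.6 / [2.15 × (46.7 − -26.5)] = 17.725 kg/s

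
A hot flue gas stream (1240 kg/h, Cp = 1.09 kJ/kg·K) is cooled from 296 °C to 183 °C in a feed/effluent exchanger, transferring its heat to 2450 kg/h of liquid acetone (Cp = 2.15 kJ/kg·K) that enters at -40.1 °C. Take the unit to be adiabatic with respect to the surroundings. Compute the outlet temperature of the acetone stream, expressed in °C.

Heat released by hot stream: Q = 1240 × 1.09 × (296 − 183) = 152730 kJ/h
Energy balance on cold side (adiabatic exchanger): Q = ṁ_c·Cp_c·(T_c,out − T_c,in)
T_c,out = -40.1 + 152730/(2450 × 2.15) = -11.105 °C

T_c,out = -11.1 °C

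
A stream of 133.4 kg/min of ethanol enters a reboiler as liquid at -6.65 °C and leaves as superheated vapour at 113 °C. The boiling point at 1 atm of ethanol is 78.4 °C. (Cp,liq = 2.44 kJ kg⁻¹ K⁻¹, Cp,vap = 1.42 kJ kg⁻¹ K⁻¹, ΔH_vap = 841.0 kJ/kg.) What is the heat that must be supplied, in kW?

liquid -6.65→78.4 °C: 207.52 kJ/kg
vaporisation at 78.4 °C: 841 kJ/kg
vapour 78.4→113 °C: 49.132 kJ/kg
Δh = 207.52 + 841 + 49.132 = 1097.7 kJ/kg
Q = ṁ·Δh = 133.4 kg/min × 1097.7 kJ/kg = 146430 kJ/min
|Q| = 2440.5 kW

Q = 2440 kW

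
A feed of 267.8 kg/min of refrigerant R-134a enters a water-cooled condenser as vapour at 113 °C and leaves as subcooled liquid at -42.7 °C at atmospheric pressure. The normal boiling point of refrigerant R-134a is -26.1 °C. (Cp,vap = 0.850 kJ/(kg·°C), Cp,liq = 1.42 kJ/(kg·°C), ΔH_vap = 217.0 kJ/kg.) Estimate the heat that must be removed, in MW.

Q_c = 1.60 MW

vapour 113→-26.1 °C: -118.23 kJ/kg
condensation at -26.1 °C: -217 kJ/kg
liquid -26.1→-42.7 °C: -23.572 kJ/kg
Δh = -118.23 + -217 + -23.572 = -358.81 kJ/kg
Q = ṁ·Δh = 267.8 kg/min × -358.81 kJ/kg = -96089 kJ/min
|Q| = 1601.5 kW = 1.6015 MW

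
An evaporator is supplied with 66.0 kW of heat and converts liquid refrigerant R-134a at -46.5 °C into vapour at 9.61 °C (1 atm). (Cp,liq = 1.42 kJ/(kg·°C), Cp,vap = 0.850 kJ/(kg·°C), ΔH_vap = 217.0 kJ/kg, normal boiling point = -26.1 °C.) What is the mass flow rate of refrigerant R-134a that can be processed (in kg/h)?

Δh = 1.42×(-26.1−-46.5) + 217.0 + 0.850×(9.61−-26.1) = 276.32 kJ/kg
Q = 66.0 kW = 66 kJ/s = 237600 kJ/h
ṁ = Q/Δh = 237600 / 276.32 = 859.87 kg/h

ṁ = 860 kg/h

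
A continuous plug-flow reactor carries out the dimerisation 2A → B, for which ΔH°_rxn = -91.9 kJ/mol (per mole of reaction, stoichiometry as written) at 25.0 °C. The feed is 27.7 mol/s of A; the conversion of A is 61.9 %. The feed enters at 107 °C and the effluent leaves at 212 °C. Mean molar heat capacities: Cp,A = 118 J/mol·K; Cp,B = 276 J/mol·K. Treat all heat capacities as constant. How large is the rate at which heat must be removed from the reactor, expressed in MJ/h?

Q_out = 1370 MJ/h

Extent of reaction ξ = 0.619 × 27.7 / 2 = 8.5732 mol/s
Reaction term: ξ·ΔH°_rxn = 8.5732 × -91.9 = -787.87 kJ/s
Sensible, feed 107→25 °C: -268.03 kJ/s
Outlet flows (mol/s): A 10.554, B 8.5732
Sensible, products 25→212 °C: 675.36 kJ/s
Q = ΔH = -380.54 kJ/s = -380.54 kW
Heat removed = 1370 MJ/h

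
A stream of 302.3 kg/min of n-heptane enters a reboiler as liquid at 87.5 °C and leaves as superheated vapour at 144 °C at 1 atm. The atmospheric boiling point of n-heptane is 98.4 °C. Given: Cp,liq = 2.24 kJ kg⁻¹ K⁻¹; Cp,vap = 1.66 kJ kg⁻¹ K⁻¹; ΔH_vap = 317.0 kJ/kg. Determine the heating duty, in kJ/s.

Q = 2100 kJ/s

liquid 87.5→98.4 °C: 24.416 kJ/kg
vaporisation at 98.4 °C: 317 kJ/kg
vapour 98.4→144 °C: 75.696 kJ/kg
Δh = 24.416 + 317 + 75.696 = 417.11 kJ/kg
Q = ṁ·Δh = 302.3 kg/min × 417.11 kJ/kg = 126090 kJ/min
|Q| = 2101.5 kW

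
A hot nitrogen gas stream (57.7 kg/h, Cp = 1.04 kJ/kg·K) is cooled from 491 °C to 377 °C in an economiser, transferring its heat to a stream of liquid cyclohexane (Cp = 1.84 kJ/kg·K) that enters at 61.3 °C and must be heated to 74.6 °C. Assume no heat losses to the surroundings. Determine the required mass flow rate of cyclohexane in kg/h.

Heat released by hot stream: Q = 57.7 × 1.04 × (491 − 377) = 6840.9 kJ/h
Energy balance on cold side (adiabatic exchanger): Q = ṁ_c·Cp_c·(T_c,out − T_c,in)
ṁ_c = 6840.9 / [1.84 × (74.6 − 61.3)] = 279.54 kg/h

ṁ_c = 280 kg/h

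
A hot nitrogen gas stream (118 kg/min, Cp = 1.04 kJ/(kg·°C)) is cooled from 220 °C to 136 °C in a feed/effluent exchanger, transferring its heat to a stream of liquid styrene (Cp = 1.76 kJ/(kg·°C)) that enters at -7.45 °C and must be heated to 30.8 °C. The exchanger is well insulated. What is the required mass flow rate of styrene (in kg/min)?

Heat released by hot stream: Q = 118 × 1.04 × (220 − 136) = 10308 kJ/min
Energy balance on cold side (adiabatic exchanger): Q = ṁ_c·Cp_c·(T_c,out − T_c,in)
ṁ_c = 10308 / [1.76 × (30.8 − -7.45)] = 153.13 kg/min

ṁ_c = 153 kg/min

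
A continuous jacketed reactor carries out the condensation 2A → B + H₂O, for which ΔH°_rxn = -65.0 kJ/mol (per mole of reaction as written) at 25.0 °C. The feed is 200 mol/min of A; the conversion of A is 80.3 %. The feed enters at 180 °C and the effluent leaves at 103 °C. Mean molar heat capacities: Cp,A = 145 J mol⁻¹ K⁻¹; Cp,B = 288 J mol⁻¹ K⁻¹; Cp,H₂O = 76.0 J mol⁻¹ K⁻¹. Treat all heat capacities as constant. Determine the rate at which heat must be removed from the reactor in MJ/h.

Extent of reaction ξ = 0.803 × 200 / 2 = 80.3 mol/min
Reaction term: ξ·ΔH°_rxn = 80.3 × -65.0 = -5219.5 kJ/min
Sensible, feed 180→25 °C: -4495 kJ/min
Outlet flows (mol/min): A 39.4, B 80.3, H₂O 80.3
Sensible, products 25→103 °C: 2725.5 kJ/min
Q = ΔH = -6989 kJ/min = -116.48 kW
Heat removed = 419.34 MJ/h

Q_out = 419 MJ/h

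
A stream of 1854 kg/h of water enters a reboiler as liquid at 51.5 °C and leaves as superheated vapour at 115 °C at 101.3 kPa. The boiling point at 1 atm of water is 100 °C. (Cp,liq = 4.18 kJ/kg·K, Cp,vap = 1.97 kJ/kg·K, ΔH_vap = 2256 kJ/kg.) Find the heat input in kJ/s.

Q = 1280 kJ/s

liquid 51.5→100 °C: 202.73 kJ/kg
vaporisation at 100 °C: 2256 kJ/kg
vapour 100→115 °C: 29.55 kJ/kg
Δh = 202.73 + 2256 + 29.55 = 2488.3 kJ/kg
Q = ṁ·Δh = 1854 kg/h × 2488.3 kJ/kg = 4.6133e+06 kJ/h
|Q| = 1281.5 kW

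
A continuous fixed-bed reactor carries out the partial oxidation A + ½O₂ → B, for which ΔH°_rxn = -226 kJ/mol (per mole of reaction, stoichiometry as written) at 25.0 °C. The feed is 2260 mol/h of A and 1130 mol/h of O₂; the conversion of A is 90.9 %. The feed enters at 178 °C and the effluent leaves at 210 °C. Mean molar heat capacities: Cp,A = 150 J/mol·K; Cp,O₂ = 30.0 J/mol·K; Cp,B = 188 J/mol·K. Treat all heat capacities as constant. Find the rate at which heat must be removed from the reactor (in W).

Q_out = 123000 W

Extent of reaction ξ = 0.909 × 2260 = 2054.3 mol/h
Reaction term: ξ·ΔH°_rxn = 2054.3 × -226 = -464280 kJ/h
Sensible, feed 178→25 °C: -57054 kJ/h
Outlet flows (mol/h): A 205.66, O₂ 102.83, B 2054.3
Sensible, products 25→210 °C: 77728 kJ/h
Q = ΔH = -443610 kJ/h = -123.22 kW
Heat removed = 123220 W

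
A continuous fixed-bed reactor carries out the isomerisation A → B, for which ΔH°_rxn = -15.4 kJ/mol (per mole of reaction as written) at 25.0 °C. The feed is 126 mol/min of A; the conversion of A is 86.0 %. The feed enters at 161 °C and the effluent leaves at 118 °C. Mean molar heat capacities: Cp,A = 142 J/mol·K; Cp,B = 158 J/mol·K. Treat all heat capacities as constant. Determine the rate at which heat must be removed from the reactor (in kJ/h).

Extent of reaction ξ = 0.860 × 126 = 108.36 mol/min
Reaction term: ξ·ΔH°_rxn = 108.36 × -15.4 = -1668.7 kJ/min
Sensible, feed 161→25 °C: -2433.3 kJ/min
Outlet flows (mol/min): A 17.64, B 108.36
Sensible, products 25→118 °C: 1825.2 kJ/min
Q = ΔH = -2276.9 kJ/min = -37.948 kW
Heat removed = 136610 kJ/h

Q_out = 137000 kJ/h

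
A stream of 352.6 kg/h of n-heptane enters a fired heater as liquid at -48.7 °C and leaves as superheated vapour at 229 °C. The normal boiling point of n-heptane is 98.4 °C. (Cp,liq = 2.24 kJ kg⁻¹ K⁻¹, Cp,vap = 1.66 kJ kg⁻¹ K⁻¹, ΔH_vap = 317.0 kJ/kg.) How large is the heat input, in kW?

liquid -48.7→98.4 °C: 329.5 kJ/kg
vaporisation at 98.4 °C: 317 kJ/kg
vapour 98.4→229 °C: 216.8 kJ/kg
Δh = 329.5 + 317 + 216.8 = 863.3 kJ/kg
Q = ṁ·Δh = 352.6 kg/h × 863.3 kJ/kg = 304400 kJ/h
|Q| = 84.555 kW

Q = 84.6 kW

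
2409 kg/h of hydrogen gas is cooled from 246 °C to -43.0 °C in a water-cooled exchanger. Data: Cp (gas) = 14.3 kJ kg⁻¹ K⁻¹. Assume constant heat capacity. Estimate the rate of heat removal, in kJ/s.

Q_c = 2770 kJ/s

Q = ṁ·Cp·ΔT = 2409 × 14.3 × (-43.0 − 246) = -9.9557e+06 kJ/h
Converting: 9.9557e+06 / 3600 s = 2765.5 kW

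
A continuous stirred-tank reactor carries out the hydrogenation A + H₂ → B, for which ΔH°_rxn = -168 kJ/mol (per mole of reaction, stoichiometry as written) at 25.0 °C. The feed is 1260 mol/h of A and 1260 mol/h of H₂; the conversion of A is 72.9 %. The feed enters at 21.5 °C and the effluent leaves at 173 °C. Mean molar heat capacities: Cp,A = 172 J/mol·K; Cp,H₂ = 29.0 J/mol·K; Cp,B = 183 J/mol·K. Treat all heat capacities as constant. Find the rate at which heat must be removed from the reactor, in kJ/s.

Q_out = 32.9 kJ/s

Extent of reaction ξ = 0.729 × 1260 = 918.54 mol/h
Reaction term: ξ·ΔH°_rxn = 918.54 × -168 = -154310 kJ/h
Sensible, feed 21.5→25 °C: 886.41 kJ/h
Outlet flows (mol/h): A 341.46, H₂ 341.46, B 918.54
Sensible, products 25→173 °C: 35035 kJ/h
Q = ΔH = -118390 kJ/h = -32.887 kW
Heat removed = 32.887 kJ/s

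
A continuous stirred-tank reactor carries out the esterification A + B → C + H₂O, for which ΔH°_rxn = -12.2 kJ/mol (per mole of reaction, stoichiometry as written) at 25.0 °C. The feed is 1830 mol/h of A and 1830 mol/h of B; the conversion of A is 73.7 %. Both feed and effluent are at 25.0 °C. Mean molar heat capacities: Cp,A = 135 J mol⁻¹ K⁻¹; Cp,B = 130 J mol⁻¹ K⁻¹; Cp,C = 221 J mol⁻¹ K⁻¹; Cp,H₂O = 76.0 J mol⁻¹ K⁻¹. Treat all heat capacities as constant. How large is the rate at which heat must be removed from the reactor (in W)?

Q_out = 4570 W

Extent of reaction ξ = 0.737 × 1830 = 1348.7 mol/h
Reaction term: ξ·ΔH°_rxn = 1348.7 × -12.2 = -16454 kJ/h
Q = ΔH = -16454 kJ/h = -4.5706 kW
Heat removed = 4570.6 W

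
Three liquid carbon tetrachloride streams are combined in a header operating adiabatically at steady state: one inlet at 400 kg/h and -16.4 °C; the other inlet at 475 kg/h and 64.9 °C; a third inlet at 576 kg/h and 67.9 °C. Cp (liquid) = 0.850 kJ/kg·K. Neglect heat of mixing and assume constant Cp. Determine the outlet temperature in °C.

T_out = 43.7 °C

Energy balance with Q = 0: Σ ṁᵢCp,ᵢ(T_out − Tᵢ) = 0
T_out = Σ ṁᵢCp,ᵢTᵢ / Σ ṁᵢCp,ᵢ
      = 53871 / 1233.3 = 43.679 °C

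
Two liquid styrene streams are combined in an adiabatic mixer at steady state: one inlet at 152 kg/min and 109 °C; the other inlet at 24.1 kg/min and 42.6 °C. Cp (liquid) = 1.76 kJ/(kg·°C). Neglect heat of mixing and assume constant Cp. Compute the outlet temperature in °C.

Adiabatic, steady state ⇒ Σ ṁᵢCp,ᵢ(T_out − Tᵢ) = 0
T_out = Σ ṁᵢCp,ᵢTᵢ / Σ ṁᵢCp,ᵢ
      = 30967 / 309.94 = 99.913 °C

T_out = 99.9 °C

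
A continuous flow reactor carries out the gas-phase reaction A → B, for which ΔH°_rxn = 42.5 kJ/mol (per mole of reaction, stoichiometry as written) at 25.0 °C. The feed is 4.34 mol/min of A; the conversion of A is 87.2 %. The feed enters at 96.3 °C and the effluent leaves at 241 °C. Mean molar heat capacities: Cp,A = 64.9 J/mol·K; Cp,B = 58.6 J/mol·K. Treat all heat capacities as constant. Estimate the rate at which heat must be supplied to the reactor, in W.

Extent of reaction ξ = 0.872 × 4.34 = 3.7845 mol/min
Reaction term: ξ·ΔH°_rxn = 3.7845 × 42.5 = 160.84 kJ/min
Sensible, feed 96.3→25 °C: -20.083 kJ/min
Outlet flows (mol/min): A 0.55552, B 3.7845
Sensible, products 25→241 °C: 55.69 kJ/min
Q = ΔH = 196.45 kJ/min = 3.2741 kW
Heat supplied = 3274.1 W

Q_in = 3270 W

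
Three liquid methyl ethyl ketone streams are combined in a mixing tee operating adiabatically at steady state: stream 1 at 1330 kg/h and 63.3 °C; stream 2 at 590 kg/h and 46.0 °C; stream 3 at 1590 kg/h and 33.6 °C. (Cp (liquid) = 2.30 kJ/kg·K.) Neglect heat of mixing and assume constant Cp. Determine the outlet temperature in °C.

Adiabatic, steady state ⇒ Σ ṁᵢCp,ᵢ(T_out − Tᵢ) = 0
Σ ṁᵢCp,ᵢTᵢ = 1330×2.30×63.3 + 590×2.30×46.0 + 1590×2.30×33.6 = 378930
Σ ṁᵢCp,ᵢ = 1330×2.30 + 590×2.30 + 1590×2.30 = 8073
T_out = 378930 / 8073 = 46.938 °C

T_out = 46.9 °C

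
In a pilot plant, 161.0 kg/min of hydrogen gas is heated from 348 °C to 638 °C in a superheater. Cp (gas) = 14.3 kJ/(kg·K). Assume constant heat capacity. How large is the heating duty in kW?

Q = ṁ·Cp·ΔT = 161.0 × 14.3 × (638 − 348) = 667670 kJ/min
Converting: 667670 / 60 s = 11128 kW

Q = 11100 kW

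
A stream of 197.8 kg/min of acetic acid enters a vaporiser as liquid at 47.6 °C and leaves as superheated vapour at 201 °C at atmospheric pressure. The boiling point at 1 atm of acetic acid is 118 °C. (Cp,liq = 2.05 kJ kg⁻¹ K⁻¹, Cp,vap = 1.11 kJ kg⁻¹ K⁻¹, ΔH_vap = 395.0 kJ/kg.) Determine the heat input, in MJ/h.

liquid 47.6→118 °C: 144.32 kJ/kg
vaporisation at 118 °C: 395 kJ/kg
vapour 118→201 °C: 92.13 kJ/kg
Δh = 144.32 + 395 + 92.13 = 631.45 kJ/kg
Q = ṁ·Δh = 197.8 kg/min × 631.45 kJ/kg = 124900 kJ/min
|Q| = 2081.7 kW = 7494 MJ/h

Q = 7490 MJ/h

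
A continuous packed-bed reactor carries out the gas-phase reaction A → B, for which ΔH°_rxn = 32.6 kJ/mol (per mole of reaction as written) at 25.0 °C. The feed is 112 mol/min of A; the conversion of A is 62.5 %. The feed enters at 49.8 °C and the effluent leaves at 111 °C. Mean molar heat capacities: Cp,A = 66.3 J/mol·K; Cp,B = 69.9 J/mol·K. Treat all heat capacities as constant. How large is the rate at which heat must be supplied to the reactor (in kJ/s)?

Extent of reaction ξ = 0.625 × 112 = 70 mol/min
Reaction term: ξ·ΔH°_rxn = 70 × 32.6 = 2282 kJ/min
Sensible, feed 49.8→25 °C: -184.15 kJ/min
Outlet flows (mol/min): A 42, B 70
Sensible, products 25→111 °C: 660.27 kJ/min
Q = ΔH = 2758.1 kJ/min = 45.969 kW
Heat supplied = 45.969 kJ/s

Q_in = 46.0 kJ/s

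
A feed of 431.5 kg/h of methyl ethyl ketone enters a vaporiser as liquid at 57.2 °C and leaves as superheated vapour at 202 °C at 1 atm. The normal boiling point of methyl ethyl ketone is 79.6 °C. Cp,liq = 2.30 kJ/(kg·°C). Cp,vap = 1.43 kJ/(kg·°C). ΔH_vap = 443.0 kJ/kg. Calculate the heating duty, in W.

Q = 80300 W

liquid 57.2→79.6 °C: 51.52 kJ/kg
vaporisation at 79.6 °C: 443 kJ/kg
vapour 79.6→202 °C: 175.03 kJ/kg
Δh = 51.52 + 443 + 175.03 = 669.55 kJ/kg
Q = ṁ·Δh = 431.5 kg/h × 669.55 kJ/kg = 288910 kJ/h
|Q| = 80.253 kW = 80253 W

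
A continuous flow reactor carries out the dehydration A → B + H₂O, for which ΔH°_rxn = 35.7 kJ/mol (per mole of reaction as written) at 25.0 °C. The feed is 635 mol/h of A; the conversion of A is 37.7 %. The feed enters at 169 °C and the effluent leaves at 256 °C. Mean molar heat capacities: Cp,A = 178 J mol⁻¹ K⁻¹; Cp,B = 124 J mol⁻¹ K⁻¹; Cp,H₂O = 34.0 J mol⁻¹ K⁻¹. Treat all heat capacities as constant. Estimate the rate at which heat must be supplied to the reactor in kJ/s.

Extent of reaction ξ = 0.377 × 635 = 239.4 mol/h
Reaction term: ξ·ΔH°_rxn = 239.4 × 35.7 = 8546.4 kJ/h
Sensible, feed 169→25 °C: -16276 kJ/h
Outlet flows (mol/h): A 395.61, B 239.4, H₂O 239.4
Sensible, products 25→256 °C: 25004 kJ/h
Q = ΔH = 17274 kJ/h = 4.7983 kW
Heat supplied = 4.7983 kJ/s

Q_in = 4.80 kJ/s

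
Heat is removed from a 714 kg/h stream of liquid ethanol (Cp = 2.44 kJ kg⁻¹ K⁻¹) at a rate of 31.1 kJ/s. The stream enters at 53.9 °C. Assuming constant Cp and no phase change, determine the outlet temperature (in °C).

Q = 31.1 kJ/s = 111960 kJ/h
ΔT = Q/(ṁ·Cp) = 111960/(714×2.44) = 64.265 K
T_out = 53.9 − 64.265 = -10.365 °C

T_out = -10.4 °C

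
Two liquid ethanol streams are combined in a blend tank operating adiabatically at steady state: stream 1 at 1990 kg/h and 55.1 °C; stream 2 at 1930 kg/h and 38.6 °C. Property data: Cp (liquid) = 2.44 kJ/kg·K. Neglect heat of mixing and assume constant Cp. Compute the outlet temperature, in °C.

T_out = 47.0 °C

No heat crosses the boundary, so H_out = H_in.
Σ ṁᵢCp,ᵢTᵢ = 1990×2.44×55.1 + 1930×2.44×38.6 = 449320
Σ ṁᵢCp,ᵢ = 1990×2.44 + 1930×2.44 = 9564.8
T_out = 449320 / 9564.8 = 46.976 °C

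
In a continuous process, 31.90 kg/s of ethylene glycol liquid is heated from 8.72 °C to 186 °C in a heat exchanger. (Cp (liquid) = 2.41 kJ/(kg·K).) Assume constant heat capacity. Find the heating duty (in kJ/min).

Q = ṁ·Cp·ΔT = 31.90 × 2.41 × (186 − 8.72) = 13629 kJ/s
Heating duty = 817750 kJ/min

Q = 818000 kJ/min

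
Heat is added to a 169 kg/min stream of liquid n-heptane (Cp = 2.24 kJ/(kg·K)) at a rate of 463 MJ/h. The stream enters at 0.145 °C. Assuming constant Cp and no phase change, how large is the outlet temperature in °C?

Q = 463 MJ/h = 7716.7 kJ/min
ΔT = Q/(ṁ·Cp) = 7716.7/(169×2.24) = 20.384 K
T_out = 0.145 + 20.384 = 20.529 °C

T_out = 20.5 °C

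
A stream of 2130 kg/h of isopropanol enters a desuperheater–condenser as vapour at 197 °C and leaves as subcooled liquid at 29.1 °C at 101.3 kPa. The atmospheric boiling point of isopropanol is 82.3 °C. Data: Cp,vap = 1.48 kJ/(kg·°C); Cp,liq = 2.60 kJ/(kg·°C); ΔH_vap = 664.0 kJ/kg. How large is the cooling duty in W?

vapour 197→82.3 °C: -169.76 kJ/kg
condensation at 82.3 °C: -664 kJ/kg
liquid 82.3→29.1 °C: -138.32 kJ/kg
Δh = -169.76 + -664 + -138.32 = -972.08 kJ/kg
Q = ṁ·Δh = 2130 kg/h × -972.08 kJ/kg = -2.0705e+06 kJ/h
|Q| = 575.14 kW = 575140 W

Q_c = 575000 W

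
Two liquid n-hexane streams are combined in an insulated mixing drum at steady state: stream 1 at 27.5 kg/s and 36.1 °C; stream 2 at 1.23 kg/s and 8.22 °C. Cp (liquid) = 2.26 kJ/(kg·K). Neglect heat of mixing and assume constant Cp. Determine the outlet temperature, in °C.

T_out = 34.9 °C

Adiabatic, steady state ⇒ Σ ṁᵢCp,ᵢ(T_out − Tᵢ) = 0
T_out = Σ ṁᵢCp,ᵢTᵢ / Σ ṁᵢCp,ᵢ
      = 2266.5 / 64.93 = 34.906 °C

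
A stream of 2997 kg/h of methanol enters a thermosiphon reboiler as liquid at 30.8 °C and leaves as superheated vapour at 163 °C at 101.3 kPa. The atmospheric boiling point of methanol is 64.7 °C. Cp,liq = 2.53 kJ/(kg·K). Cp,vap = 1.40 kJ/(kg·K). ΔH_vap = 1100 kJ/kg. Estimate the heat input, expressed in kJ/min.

liquid 30.8→64.7 °C: 85.767 kJ/kg
vaporisation at 64.7 °C: 1100 kJ/kg
vapour 64.7→163 °C: 137.62 kJ/kg
Δh = 85.767 + 1100 + 137.62 = 1323.4 kJ/kg
Q = ṁ·Δh = 2997 kg/h × 1323.4 kJ/kg = 3.9662e+06 kJ/h
|Q| = 1101.7 kW = 66103 kJ/min

Q = 66100 kJ/min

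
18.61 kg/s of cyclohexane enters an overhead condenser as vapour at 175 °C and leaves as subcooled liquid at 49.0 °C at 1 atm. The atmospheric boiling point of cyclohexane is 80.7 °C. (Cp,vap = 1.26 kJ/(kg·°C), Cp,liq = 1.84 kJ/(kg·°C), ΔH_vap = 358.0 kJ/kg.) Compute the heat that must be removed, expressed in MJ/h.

Q_c = 35900 MJ/h

vapour 175→80.7 °C: -118.82 kJ/kg
condensation at 80.7 °C: -358 kJ/kg
liquid 80.7→49.0 °C: -58.328 kJ/kg
Δh = -118.82 + -358 + -58.328 = -535.15 kJ/kg
Q = ṁ·Δh = 18.61 kg/s × -535.15 kJ/kg = -9959.1 kJ/s
|Q| = 9959.1 kW = 35853 MJ/h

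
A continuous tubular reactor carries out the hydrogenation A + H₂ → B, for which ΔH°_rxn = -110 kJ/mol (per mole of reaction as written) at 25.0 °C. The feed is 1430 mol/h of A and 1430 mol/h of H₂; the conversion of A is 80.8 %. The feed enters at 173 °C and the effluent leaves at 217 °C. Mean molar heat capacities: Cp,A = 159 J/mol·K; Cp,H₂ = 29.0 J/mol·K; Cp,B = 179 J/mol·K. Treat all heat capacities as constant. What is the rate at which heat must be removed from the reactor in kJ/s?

Extent of reaction ξ = 0.808 × 1430 = 1155.4 mol/h
Reaction term: ξ·ΔH°_rxn = 1155.4 × -110 = -127100 kJ/h
Sensible, feed 173→25 °C: -39788 kJ/h
Outlet flows (mol/h): A 274.56, H₂ 274.56, B 1155.4
Sensible, products 25→217 °C: 49621 kJ/h
Q = ΔH = -117270 kJ/h = -32.574 kW
Heat removed = 32.574 kJ/s

Q_out = 32.6 kJ/s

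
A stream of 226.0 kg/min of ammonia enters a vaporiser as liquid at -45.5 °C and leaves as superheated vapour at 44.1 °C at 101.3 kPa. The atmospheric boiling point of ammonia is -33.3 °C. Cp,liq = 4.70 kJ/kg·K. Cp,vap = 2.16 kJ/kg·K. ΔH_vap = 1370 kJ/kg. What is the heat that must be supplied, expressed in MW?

Q = 6.01 MW

liquid -45.5→-33.3 °C: 57.34 kJ/kg
vaporisation at -33.3 °C: 1370 kJ/kg
vapour -33.3→44.1 °C: 167.18 kJ/kg
Δh = 57.34 + 1370 + 167.18 = 1594.5 kJ/kg
Q = ṁ·Δh = 226.0 kg/min × 1594.5 kJ/kg = 360360 kJ/min
|Q| = 6006 kW = 6.006 MW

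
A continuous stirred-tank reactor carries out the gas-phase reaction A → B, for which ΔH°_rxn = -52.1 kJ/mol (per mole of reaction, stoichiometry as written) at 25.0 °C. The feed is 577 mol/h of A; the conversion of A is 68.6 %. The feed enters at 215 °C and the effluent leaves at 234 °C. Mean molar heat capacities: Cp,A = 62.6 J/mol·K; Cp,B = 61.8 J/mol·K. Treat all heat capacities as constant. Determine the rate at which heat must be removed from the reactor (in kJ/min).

Extent of reaction ξ = 0.686 × 577 = 395.82 mol/h
Reaction term: ξ·ΔH°_rxn = 395.82 × -52.1 = -20622 kJ/h
Sensible, feed 215→25 °C: -6862.8 kJ/h
Outlet flows (mol/h): A 181.18, B 395.82
Sensible, products 25→234 °C: 7482.9 kJ/h
Q = ΔH = -20002 kJ/h = -5.5562 kW
Heat removed = 333.37 kJ/min

Q_out = 333 kJ/min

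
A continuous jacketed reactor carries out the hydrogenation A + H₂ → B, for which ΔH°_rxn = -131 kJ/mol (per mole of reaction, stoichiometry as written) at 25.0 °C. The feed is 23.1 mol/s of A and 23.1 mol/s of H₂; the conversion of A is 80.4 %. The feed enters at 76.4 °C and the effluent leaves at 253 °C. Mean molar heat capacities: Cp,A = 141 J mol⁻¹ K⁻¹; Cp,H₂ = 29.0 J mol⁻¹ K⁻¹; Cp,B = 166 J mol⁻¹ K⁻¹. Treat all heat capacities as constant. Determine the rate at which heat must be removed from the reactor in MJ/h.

Extent of reaction ξ = 0.804 × 23.1 = 18.572 mol/s
Reaction term: ξ·ΔH°_rxn = 18.572 × -131 = -2433 kJ/s
Sensible, feed 76.4→25 °C: -201.85 kJ/s
Outlet flows (mol/s): A 4.5276, H₂ 4.5276, B 18.572
Sensible, products 25→253 °C: 878.42 kJ/s
Q = ΔH = -1756.4 kJ/s = -1756.4 kW
Heat removed = 6323.1 MJ/h

Q_out = 6320 MJ/h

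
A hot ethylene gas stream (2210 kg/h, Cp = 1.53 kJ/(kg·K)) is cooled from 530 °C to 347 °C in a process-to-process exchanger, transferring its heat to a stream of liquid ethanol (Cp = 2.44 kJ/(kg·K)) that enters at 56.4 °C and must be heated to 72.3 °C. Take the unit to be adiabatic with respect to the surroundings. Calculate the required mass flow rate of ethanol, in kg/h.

Heat released by hot stream: Q = 2210 × 1.53 × (530 − 347) = 618780 kJ/h
Energy balance on cold side (adiabatic exchanger): Q = ṁ_c·Cp_c·(T_c,out − T_c,in)
ṁ_c = 618780 / [2.44 × (72.3 − 56.4)] = 15950 kg/h

ṁ_c = 15900 kg/h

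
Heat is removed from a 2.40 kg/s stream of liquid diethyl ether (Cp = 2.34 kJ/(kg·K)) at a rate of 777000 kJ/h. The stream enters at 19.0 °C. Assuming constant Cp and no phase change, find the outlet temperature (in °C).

T_out = -19.4 °C

Q = 777000 kJ/h = 215.83 kJ/s
ΔT = Q/(ṁ·Cp) = 215.83/(2.40×2.34) = 38.432 K
T_out = 19.0 − 38.432 = -19.432 °C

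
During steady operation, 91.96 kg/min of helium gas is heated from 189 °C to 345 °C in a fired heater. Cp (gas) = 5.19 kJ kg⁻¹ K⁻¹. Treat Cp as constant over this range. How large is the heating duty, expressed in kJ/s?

Q = 1240 kJ/s

Q = ṁ·Cp·ΔT = 91.96 × 5.19 × (345 − 189) = 74454 kJ/min
Converting: 74454 / 60 s = 1240.9 kW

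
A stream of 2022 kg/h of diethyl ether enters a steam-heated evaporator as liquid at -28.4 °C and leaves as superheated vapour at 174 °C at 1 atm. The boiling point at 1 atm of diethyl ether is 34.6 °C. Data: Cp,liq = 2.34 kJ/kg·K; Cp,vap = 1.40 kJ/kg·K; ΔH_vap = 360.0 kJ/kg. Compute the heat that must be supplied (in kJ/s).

liquid -28.4→34.6 °C: 147.42 kJ/kg
vaporisation at 34.6 °C: 360 kJ/kg
vapour 34.6→174 °C: 195.16 kJ/kg
Δh = 147.42 + 360 + 195.16 = 702.58 kJ/kg
Q = ṁ·Δh = 2022 kg/h × 702.58 kJ/kg = 1.4206e+06 kJ/h
|Q| = 394.62 kW

Q = 395 kJ/s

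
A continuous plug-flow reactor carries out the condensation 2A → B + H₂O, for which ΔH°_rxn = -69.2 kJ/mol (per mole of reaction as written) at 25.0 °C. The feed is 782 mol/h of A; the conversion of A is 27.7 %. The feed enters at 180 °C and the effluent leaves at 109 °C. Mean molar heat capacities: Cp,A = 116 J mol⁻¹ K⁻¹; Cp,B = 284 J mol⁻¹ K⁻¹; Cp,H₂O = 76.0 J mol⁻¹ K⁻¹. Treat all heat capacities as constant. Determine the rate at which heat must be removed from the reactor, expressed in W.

Q_out = 3550 W

Extent of reaction ξ = 0.277 × 782 / 2 = 108.31 mol/h
Reaction term: ξ·ΔH°_rxn = 108.31 × -69.2 = -7494.8 kJ/h
Sensible, feed 180→25 °C: -14060 kJ/h
Outlet flows (mol/h): A 565.39, B 108.31, H₂O 108.31
Sensible, products 25→109 °C: 8784.3 kJ/h
Q = ΔH = -12771 kJ/h = -3.5475 kW
Heat removed = 3547.5 W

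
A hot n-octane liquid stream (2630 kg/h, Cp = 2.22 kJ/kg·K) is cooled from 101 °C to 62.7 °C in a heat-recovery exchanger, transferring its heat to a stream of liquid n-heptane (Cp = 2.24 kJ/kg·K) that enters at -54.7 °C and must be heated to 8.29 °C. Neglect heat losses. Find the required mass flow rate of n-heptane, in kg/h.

Heat released by hot stream: Q = 2630 × 2.22 × (101 − 62.7) = 223620 kJ/h
Energy balance on cold side (adiabatic exchanger): Q = ṁ_c·Cp_c·(T_c,out − T_c,in)
ṁ_c = 223620 / [2.24 × (8.29 − -54.7)] = 1584.8 kg/h

ṁ_c = 1580 kg/h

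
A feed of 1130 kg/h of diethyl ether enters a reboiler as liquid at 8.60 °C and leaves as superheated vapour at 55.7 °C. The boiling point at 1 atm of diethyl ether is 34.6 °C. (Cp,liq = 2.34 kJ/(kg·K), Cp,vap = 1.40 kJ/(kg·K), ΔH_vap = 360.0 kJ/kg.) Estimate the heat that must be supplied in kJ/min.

Q = 8480 kJ/min

liquid 8.60→34.6 °C: 60.84 kJ/kg
vaporisation at 34.6 °C: 360 kJ/kg
vapour 34.6→55.7 °C: 29.54 kJ/kg
Δh = 60.84 + 360 + 29.54 = 450.38 kJ/kg
Q = ṁ·Δh = 1130 kg/h × 450.38 kJ/kg = 508930 kJ/h
|Q| = 141.37 kW = 8482.2 kJ/min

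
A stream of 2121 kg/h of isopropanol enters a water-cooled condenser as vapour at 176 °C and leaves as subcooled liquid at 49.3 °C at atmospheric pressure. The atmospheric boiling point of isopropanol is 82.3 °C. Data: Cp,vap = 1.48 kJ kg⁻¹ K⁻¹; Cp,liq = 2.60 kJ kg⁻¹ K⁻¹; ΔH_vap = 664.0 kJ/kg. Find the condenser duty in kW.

Q_c = 523 kW

vapour 176→82.3 °C: -138.68 kJ/kg
condensation at 82.3 °C: -664 kJ/kg
liquid 82.3→49.3 °C: -85.8 kJ/kg
Δh = -138.68 + -664 + -85.8 = -888.48 kJ/kg
Q = ṁ·Δh = 2121 kg/h × -888.48 kJ/kg = -1.8845e+06 kJ/h
|Q| = 523.46 kW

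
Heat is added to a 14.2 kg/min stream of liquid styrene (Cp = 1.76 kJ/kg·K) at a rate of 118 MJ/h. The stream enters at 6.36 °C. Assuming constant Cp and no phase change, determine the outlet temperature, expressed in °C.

Q = 118 MJ/h = 1966.7 kJ/min
ΔT = Q/(ṁ·Cp) = 1966.7/(14.2×1.76) = 78.692 K
T_out = 6.36 + 78.692 = 85.052 °C

T_out = 85.1 °C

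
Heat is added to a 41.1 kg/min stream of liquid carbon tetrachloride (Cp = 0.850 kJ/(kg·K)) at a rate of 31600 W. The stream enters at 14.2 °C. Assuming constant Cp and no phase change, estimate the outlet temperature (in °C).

T_out = 68.5 °C

Q = 31600 W = 1896 kJ/min
ΔT = Q/(ṁ·Cp) = 1896/(41.1×0.850) = 54.272 K
T_out = 14.2 + 54.272 = 68.472 °C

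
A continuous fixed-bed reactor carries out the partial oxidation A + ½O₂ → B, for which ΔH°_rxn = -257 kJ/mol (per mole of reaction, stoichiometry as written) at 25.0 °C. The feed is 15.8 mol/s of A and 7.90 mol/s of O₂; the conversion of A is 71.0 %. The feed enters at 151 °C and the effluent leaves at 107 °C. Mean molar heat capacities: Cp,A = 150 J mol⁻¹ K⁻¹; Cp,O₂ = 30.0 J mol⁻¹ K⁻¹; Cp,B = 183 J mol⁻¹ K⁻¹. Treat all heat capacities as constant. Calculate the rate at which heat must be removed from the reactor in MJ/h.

Q_out = 10700 MJ/h

Extent of reaction ξ = 0.710 × 15.8 = 11.218 mol/s
Reaction term: ξ·ΔH°_rxn = 11.218 × -257 = -2883 kJ/s
Sensible, feed 151→25 °C: -328.48 kJ/s
Outlet flows (mol/s): A 4.582, O₂ 2.291, B 11.218
Sensible, products 25→107 °C: 230.33 kJ/s
Q = ΔH = -2981.2 kJ/s = -2981.2 kW
Heat removed = 10732 MJ/h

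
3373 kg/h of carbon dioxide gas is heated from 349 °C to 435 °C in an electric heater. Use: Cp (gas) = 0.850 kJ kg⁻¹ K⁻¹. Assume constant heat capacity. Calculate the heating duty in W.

Q = 68500 W

Q = ṁ·Cp·ΔT = 3373 × 0.850 × (435 − 349) = 246570 kJ/h
Converting: 246570 / 3600 s = 68.491 kW
Heating duty = 68491 W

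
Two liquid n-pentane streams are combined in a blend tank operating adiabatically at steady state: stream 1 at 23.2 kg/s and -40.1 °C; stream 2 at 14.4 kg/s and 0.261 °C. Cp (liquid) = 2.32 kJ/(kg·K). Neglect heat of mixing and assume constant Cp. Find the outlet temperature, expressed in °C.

Adiabatic, steady state ⇒ Σ ṁᵢCp,ᵢ(T_out − Tᵢ) = 0
T_out = Σ ṁᵢCp,ᵢTᵢ / Σ ṁᵢCp,ᵢ
      = -2149.6 / 87.232 = -24.643 °C

T_out = -24.6 °C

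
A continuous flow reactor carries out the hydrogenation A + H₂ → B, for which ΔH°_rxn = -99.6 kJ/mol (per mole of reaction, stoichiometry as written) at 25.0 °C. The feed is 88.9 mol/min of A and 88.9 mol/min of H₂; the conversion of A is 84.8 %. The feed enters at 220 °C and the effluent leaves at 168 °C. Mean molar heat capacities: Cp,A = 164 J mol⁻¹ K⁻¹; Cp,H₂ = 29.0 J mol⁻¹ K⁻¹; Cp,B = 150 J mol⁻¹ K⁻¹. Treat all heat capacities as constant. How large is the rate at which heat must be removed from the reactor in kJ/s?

Extent of reaction ξ = 0.848 × 88.9 = 75.387 mol/min
Reaction term: ξ·ΔH°_rxn = 75.387 × -99.6 = -7508.6 kJ/min
Sensible, feed 220→25 °C: -3345.8 kJ/min
Outlet flows (mol/min): A 13.513, H₂ 13.513, B 75.387
Sensible, products 25→168 °C: 1990 kJ/min
Q = ΔH = -8864.3 kJ/min = -147.74 kW
Heat removed = 147.74 kJ/s

Q_out = 148 kJ/s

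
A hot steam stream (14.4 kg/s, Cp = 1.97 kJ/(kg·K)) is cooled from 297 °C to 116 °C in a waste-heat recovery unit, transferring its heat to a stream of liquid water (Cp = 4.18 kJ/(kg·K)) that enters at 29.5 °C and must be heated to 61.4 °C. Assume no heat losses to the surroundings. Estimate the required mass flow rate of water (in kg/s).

Heat released by hot stream: Q = 14.4 × 1.97 × (297 − 116) = 5134.6 kJ/s
Energy balance on cold side (adiabatic exchanger): Q = ṁ_c·Cp_c·(T_c,out − T_c,in)
ṁ_c = 5134.6 / [4.18 × (61.4 − 29.5)] = 38.507 kg/s

ṁ_c = 38.5 kg/s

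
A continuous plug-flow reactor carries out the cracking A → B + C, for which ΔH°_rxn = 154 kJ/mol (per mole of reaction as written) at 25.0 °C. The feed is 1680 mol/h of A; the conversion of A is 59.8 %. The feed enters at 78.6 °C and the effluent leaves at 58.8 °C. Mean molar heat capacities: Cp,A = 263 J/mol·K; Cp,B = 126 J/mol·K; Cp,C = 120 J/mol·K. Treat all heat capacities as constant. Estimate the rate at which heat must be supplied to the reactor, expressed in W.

Extent of reaction ξ = 0.598 × 1680 = 1004.6 mol/h
Reaction term: ξ·ΔH°_rxn = 1004.6 × 154 = 154710 kJ/h
Sensible, feed 78.6→25 °C: -23683 kJ/h
Outlet flows (mol/h): A 675.36, B 1004.6, C 1004.6
Sensible, products 25→58.8 °C: 14357 kJ/h
Q = ΔH = 145390 kJ/h = 40.386 kW
Heat supplied = 40386 W

Q_in = 40400 W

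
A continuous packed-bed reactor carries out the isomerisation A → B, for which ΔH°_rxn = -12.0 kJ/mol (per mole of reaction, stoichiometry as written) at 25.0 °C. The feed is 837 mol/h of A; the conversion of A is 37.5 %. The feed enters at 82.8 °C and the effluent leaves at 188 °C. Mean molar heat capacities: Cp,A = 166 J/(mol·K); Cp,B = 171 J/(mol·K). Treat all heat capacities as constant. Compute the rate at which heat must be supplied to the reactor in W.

Extent of reaction ξ = 0.375 × 837 = 313.88 mol/h
Reaction term: ξ·ΔH°_rxn = 313.88 × -12.0 = -3766.5 kJ/h
Sensible, feed 82.8→25 °C: -8030.8 kJ/h
Outlet flows (mol/h): A 523.12, B 313.88
Sensible, products 25→188 °C: 22903 kJ/h
Q = ΔH = 11106 kJ/h = 3.085 kW
Heat supplied = 3085 W

Q_in = 3090 W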